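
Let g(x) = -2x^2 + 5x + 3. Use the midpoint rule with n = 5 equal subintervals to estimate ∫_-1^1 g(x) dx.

Δx = (1 − (-1))/5 = 0.4.
Midpoints: -0.8, -0.4, 0, 0.4, 0.8.
g(-0.8) = -2.28, g(-0.4) = 0.68, g(0) = 3, g(0.4) = 4.68, g(0.8) = 5.72.
Sum = Δx · [g(-0.8) + g(-0.4) + g(0) + g(0.4) + g(0.8)].
Sum = 4.72.

4.72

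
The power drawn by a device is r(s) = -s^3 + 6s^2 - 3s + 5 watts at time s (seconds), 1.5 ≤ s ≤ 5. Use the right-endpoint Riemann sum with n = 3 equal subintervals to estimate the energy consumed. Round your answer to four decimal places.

71.2153

Δs = (5 − 1.5)/3 = 7/6.
Right endpoints: 8/3, 23/6, 5.
r(8/3) = 559/27, r(23/6) = 5473/216, r(5) = 15.
Sum = Δs · [r(8/3) + r(23/6) + r(5)].
Sum ≈ 71.2153.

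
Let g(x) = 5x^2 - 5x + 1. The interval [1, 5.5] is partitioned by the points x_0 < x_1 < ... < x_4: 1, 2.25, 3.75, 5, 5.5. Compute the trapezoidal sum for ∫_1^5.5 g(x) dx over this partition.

213.171875

Subinterval widths: 1.25, 1.5, 1.25, 0.5.
g(1) = 1, g(2.25) = 15.0625, g(3.75) = 52.5625, g(5) = 101, g(5.5) = 124.75.
On each subinterval the trapezoid contributes (Δx_i/2)·[g(x_{i-1}) + g(x_i)].
Sum = 213.171875.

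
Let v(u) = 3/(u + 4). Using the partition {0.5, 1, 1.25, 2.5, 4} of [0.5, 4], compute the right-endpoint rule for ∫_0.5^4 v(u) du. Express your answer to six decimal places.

1.582280

Subinterval widths: 0.5, 0.25, 1.25, 1.5.
Right endpoints: 1, 1.25, 2.5, 4.
v(1) = 0.6, v(1.25) = 4/7, v(2.5) = 6/13, v(4) = 0.375.
Sum = Σ Δu_i · v(u_i).
Sum ≈ 1.582280.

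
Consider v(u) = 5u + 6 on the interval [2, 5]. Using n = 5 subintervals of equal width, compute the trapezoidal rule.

Δu = (5 − 2)/5 = 0.6.
v(2) = 16, v(2.6) = 19, v(3.2) = 22, v(3.8) = 25, v(4.4) = 28, v(5) = 31.
T_5 = (Δu/2)·[v(u_0) + 2v(u_1) + ... + 2v(u_{4}) + v(u_5)].
Sum = 70.5.

70.5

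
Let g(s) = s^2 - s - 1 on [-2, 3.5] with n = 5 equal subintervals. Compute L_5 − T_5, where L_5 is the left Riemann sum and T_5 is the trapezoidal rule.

L_5 = 6.93.
T_5 = 8.4425.
L_5 − T_5 = -1.5125.

-1.5125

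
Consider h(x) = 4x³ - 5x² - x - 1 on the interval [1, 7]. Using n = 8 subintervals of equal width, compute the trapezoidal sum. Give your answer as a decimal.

Δx = (7 − 1)/8 = 0.75.
h(1) = -3, h(1.75) = 3.375, h(2.5) = 27.75, h(3.25) = 80.25, h(4) = 171, h(4.75) = 310.125, h(5.5) = 507.75, h(6.25) = 774, h(7) = 1119.
T_8 = (Δx/2)·[h(x_0) + 2h(x_1) + ... + 2h(x_{7}) + h(x_8)].
Sum = 1824.1875.

1824.1875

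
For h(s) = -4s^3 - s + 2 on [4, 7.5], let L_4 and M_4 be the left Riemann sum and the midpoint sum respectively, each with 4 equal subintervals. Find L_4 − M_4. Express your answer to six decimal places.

581.587891

L_4 = -2324.19140625.
M_4 ≈ -2905.77929688.
L_4 − M_4 ≈ 581.587891.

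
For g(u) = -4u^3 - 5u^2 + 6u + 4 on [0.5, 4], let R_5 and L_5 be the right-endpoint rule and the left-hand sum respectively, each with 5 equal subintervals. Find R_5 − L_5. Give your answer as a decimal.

R_5 = -419.93.
L_5 = -200.655.
R_5 − L_5 = -219.275.

-219.275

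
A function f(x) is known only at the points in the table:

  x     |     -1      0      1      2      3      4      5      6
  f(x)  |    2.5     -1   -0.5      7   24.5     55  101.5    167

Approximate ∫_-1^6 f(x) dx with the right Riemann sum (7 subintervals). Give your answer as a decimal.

Δx = 1.
Sum = 1·[(-1) + (-0.5) + 7 + 24.5 + 55 + 101.5 + 167] = 353.5.

353.5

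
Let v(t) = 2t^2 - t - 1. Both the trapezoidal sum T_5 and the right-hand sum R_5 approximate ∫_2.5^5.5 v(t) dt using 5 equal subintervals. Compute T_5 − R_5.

-13.5

T_5 = 85.86.
R_5 = 99.36.
T_5 − R_5 = -13.5.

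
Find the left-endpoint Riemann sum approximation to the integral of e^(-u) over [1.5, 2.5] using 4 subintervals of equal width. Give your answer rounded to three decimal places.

Δu = (2.5 − 1.5)/4 = 0.25.
Left endpoints: 1.5, 1.75, 2, 2.25.
f(1.5) ≈ 0.223, f(1.75) ≈ 0.174, f(2) ≈ 0.135, f(2.25) ≈ 0.105.
Sum = Δu · [f(1.5) + f(1.75) + f(2) + f(2.25)].
Sum ≈ 0.159.

0.159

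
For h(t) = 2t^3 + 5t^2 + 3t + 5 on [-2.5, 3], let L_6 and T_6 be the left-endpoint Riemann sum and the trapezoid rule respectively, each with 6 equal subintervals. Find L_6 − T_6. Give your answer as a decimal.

-52.9375

L_6 ≈ 75.704572.
T_6 ≈ 128.642072.
L_6 − T_6 = -52.9375.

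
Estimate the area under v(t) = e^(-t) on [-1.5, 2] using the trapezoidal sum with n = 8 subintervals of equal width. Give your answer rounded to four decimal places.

Δt = (2 − (-1.5))/8 = 0.4375.
v(-1.5) ≈ 4.4817, v(-1.0625) ≈ 2.8936, v(-0.625) ≈ 1.8682, v(-0.1875) ≈ 1.2062, v(0.25) ≈ 0.7788, v(0.6875) ≈ 0.5028, v(1.125) ≈ 0.3247, v(1.5625) ≈ 0.2096, v(2) ≈ 0.1353.
T_8 = (Δt/2)·[v(t_0) + 2v(t_1) + ... + 2v(t_{7}) + v(t_8)].
Sum ≈ 4.4155.

4.4155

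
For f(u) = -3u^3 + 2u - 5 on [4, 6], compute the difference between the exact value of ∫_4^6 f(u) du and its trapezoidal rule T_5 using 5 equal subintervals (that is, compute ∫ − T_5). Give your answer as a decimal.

Exact integral: ∫_4^6 f(u) du = -770.
T_5 = -772.4.
Error = -770 − (-772.4) = 2.4.

2.4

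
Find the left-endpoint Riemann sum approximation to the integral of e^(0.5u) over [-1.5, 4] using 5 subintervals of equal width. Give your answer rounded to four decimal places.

10.3762

Δu = (4 − (-1.5))/5 = 1.1.
Left endpoints: -1.5, -0.4, 0.7, 1.8, 2.9.
f(-1.5) ≈ 0.4724, f(-0.4) ≈ 0.8187, f(0.7) ≈ 1.4191, f(1.8) ≈ 2.4596, f(2.9) ≈ 4.2631.
Sum = Δu · [f(-1.5) + f(-0.4) + f(0.7) + f(1.8) + f(2.9)].
Sum ≈ 10.3762.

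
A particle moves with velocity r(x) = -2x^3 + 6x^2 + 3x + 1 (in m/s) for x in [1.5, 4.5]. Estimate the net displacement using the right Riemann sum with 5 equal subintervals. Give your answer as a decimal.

Δx = (4.5 − 1.5)/5 = 0.6.
Right endpoints: 2.1, 2.7, 3.3, 3.9, 4.5.
r(2.1) = 15.238, r(2.7) = 13.474, r(3.3) = 4.366, r(3.9) = -14.678, r(4.5) = -46.25.
Sum = Δx · [r(2.1) + r(2.7) + r(3.3) + r(3.9) + r(4.5)].
Sum = -16.71.

-16.71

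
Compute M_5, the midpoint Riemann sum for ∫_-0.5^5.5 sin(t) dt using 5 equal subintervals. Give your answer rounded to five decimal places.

Δt = (5.5 − (-0.5))/5 = 1.2.
Midpoints: 0.1, 1.3, 2.5, 3.7, 4.9.
f(0.1) ≈ 0.09983, f(1.3) ≈ 0.96356, f(2.5) ≈ 0.59847, f(3.7) ≈ -0.52984, f(4.9) ≈ -0.98245.
Sum = Δt · [f(0.1) + f(1.3) + f(2.5) + f(3.7) + f(4.9)].
Sum ≈ 0.17949.

0.17949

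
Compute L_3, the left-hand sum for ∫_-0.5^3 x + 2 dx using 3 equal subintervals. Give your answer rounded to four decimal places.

Δx = (3 − (-0.5))/3 = 7/6.
Left endpoints: -0.5, 2/3, 11/6.
f(-0.5) = 1.5, f(2/3) = 8/3, f(11/6) = 23/6.
Sum = Δx · [f(-0.5) + f(2/3) + f(11/6)].
Sum ≈ 9.3333.

9.3333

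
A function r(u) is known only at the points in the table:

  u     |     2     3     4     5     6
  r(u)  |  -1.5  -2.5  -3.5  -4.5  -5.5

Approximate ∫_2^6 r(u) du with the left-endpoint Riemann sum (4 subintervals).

-12

Δu = 1.
Sum = 1·[(-1.5) + (-2.5) + (-3.5) + (-4.5)] = -12.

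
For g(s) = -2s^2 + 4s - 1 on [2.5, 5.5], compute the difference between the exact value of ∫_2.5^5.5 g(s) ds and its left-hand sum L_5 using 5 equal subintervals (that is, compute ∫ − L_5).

-10.44

Exact integral: ∫_2.5^5.5 g(s) ds = -55.5.
L_5 = -45.06.
Error = -55.5 − (-45.06) = -10.44.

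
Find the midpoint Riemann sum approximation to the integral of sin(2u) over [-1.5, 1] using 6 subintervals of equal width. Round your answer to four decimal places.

-0.2954

Δu = (1 − (-1.5))/6 = 5/12.
Midpoints: -31/24, -0.875, -11/24, -1/24, 0.375, 19/24.
f(-31/24) ≈ -0.5297, f(-0.875) ≈ -0.9840, f(-11/24) ≈ -0.7936, f(-1/24) ≈ -0.0832, f(0.375) ≈ 0.6816, f(19/24) ≈ 0.9999.
Sum = Δu · [f(-31/24) + f(-0.875) + f(-11/24) + ...].
Sum ≈ -0.2954.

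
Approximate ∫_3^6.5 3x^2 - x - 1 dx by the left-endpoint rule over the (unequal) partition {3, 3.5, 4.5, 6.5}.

Subinterval widths: 0.5, 1, 2.
Left endpoints: 3, 3.5, 4.5.
f(3) = 23, f(3.5) = 32.25, f(4.5) = 55.25.
Sum = Σ Δx_i · f(x_i).
Sum = 154.25.

154.25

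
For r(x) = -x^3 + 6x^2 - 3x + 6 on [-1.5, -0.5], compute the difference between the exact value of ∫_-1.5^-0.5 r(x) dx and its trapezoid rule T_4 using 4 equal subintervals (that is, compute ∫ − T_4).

Exact integral: ∫_-1.5^-0.5 r(x) dx = 16.75.
T_4 = 16.84375.
Error = 16.75 − 16.84375 = -0.09375.

-0.09375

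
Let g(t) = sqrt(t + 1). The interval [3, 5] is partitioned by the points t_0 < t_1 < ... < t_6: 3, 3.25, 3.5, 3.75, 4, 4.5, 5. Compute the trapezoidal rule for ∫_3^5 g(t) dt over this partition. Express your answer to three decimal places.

4.464

Subinterval widths: 0.25, 0.25, 0.25, 0.25, 0.5, 0.5.
g(3) ≈ 2.000, g(3.25) ≈ 2.062, g(3.5) ≈ 2.121, g(3.75) ≈ 2.179, g(4) ≈ 2.236, g(4.5) ≈ 2.345, g(5) ≈ 2.449.
On each subinterval the trapezoid contributes (Δt_i/2)·[g(t_{i-1}) + g(t_i)].
Sum ≈ 4.464.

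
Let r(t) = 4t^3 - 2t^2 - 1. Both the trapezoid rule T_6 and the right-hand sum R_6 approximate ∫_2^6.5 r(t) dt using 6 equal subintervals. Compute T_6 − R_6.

T_6 = 1607.484375.
R_6 = 1978.734375.
T_6 − R_6 = -371.25.

-371.25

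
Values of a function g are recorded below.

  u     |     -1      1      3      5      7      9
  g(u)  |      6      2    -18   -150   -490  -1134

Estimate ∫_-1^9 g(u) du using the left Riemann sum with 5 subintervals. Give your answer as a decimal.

Δu = 2.
Sum = 2·[6 + 2 + (-18) + (-150) + (-490)] = -1300.

-1300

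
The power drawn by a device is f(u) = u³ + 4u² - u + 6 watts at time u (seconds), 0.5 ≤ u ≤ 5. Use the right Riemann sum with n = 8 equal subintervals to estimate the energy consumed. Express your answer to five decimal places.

Δu = (5 − 0.5)/8 = 0.5625.
Right endpoints: 1.0625, 1.625, 2.1875, 2.75, 3.3125, 3.875, 4.4375, 5.
f(1.0625) = 43633/4096, f(1.625) = 9845/512, f(2.1875) = 136891/4096, f(2.75) = 54.296875, f(3.3125) = 339661/4096, f(3.875) = 61631/512, f(4.4375) = 686935/4096, f(5) = 226.
Sum = Δu · [f(1.0625) + f(1.625) + f(2.1875) + ...].
Sum ≈ 401.96558.

401.96558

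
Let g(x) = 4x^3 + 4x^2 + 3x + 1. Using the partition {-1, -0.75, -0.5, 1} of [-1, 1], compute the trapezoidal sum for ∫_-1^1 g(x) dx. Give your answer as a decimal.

8.578125

Subinterval widths: 0.25, 0.25, 1.5.
g(-1) = -2, g(-0.75) = -0.6875, g(-0.5) = 0, g(1) = 12.
On each subinterval the trapezoid contributes (Δx_i/2)·[g(x_{i-1}) + g(x_i)].
Sum = 8.578125.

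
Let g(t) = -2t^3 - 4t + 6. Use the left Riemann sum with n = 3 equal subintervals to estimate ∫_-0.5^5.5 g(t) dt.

-184.5

Δt = (5.5 − (-0.5))/3 = 2.
Left endpoints: -0.5, 1.5, 3.5.
g(-0.5) = 8.25, g(1.5) = -6.75, g(3.5) = -93.75.
Sum = Δt · [g(-0.5) + g(1.5) + g(3.5)].
Sum = -184.5.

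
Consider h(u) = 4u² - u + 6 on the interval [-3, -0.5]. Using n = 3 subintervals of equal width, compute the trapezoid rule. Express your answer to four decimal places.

56.3657

Δu = (-0.5 − (-3))/3 = 5/6.
h(-3) = 45, h(-13/6) = 485/18, h(-4/3) = 130/9, h(-0.5) = 7.5.
T_3 = (Δu/2)·[h(u_0) + 2h(u_1) + 2h(u_2) + h(u_3)].
Sum ≈ 56.3657.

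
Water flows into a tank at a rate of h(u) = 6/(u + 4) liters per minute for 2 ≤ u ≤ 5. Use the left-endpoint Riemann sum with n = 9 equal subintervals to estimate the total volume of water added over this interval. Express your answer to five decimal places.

Δu = (5 − 2)/9 = 1/3.
Left endpoints: 2, 7/3, 8/3, 3, 10/3, 11/3, 4, 13/3, 14/3.
h(2) = 1, h(7/3) = 18/19, h(8/3) = 0.9, h(3) = 6/7, h(10/3) = 9/11, h(11/3) = 18/23, h(4) = 0.75, h(13/3) = 0.72, h(14/3) = 9/13.
Sum = Δu · [h(2) + h(7/3) + h(8/3) + ...].
Sum ≈ 2.48920.

2.48920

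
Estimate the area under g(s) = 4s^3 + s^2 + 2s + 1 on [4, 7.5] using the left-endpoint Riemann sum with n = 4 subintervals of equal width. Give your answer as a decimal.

2455.4140625

Δs = (7.5 − 4)/4 = 0.875.
Left endpoints: 4, 4.875, 5.75, 6.625.
g(4) = 281, g(4.875) = 497.9453125, g(5.75) = 806, g(6.625) = 1221.2421875.
Sum = Δs · [g(4) + g(4.875) + g(5.75) + g(6.625)].
Sum = 2455.4140625.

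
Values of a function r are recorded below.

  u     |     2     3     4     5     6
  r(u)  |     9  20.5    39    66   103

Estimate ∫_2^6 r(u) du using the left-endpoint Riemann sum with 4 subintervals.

Δu = 1.
Sum = 1·[9 + 20.5 + 39 + 66] = 134.5.

134.5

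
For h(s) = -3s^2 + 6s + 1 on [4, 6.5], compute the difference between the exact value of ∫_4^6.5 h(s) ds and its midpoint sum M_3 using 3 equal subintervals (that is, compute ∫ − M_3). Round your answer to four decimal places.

-0.4340

Exact integral: ∫_4^6.5 h(s) ds = -129.375.
M_3 ≈ -128.940972.
Error ≈ -129.375 − (-128.940972) ≈ -0.4340.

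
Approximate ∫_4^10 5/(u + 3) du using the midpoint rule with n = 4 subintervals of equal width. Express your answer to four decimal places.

Δu = (10 − 4)/4 = 1.5.
Midpoints: 4.75, 6.25, 7.75, 9.25.
f(4.75) = 20/31, f(6.25) = 20/37, f(7.75) = 20/43, f(9.25) = 20/49.
Sum = Δu · [f(4.75) + f(6.25) + f(7.75) + f(9.25)].
Sum ≈ 3.0885.

3.0885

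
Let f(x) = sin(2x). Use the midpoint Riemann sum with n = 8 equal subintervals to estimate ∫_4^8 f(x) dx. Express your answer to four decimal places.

0.4235

Δx = (8 − 4)/8 = 0.5.
Midpoints: 4.25, 4.75, 5.25, 5.75, 6.25, 6.75, 7.25, 7.75.
f(4.25) ≈ 0.7985, f(4.75) ≈ -0.0752, f(5.25) ≈ -0.8797, f(5.75) ≈ -0.8755, f(6.25) ≈ -0.0663, f(6.75) ≈ 0.8038, f(7.25) ≈ 0.9349, f(7.75) ≈ 0.2065.
Sum = Δx · [f(4.25) + f(4.75) + f(5.25) + ...].
Sum ≈ 0.4235.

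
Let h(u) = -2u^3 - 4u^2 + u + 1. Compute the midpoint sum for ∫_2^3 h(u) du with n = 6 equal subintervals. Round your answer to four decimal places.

-54.2894

Δu = (3 − 2)/6 = 1/6.
Midpoints: 25/12, 2.25, 29/12, 31/12, 2.75, 35/12.
h(25/12) = -27961/864, h(2.25) = -39.78125, h(29/12) = -41621/864, h(31/12) = -49759/864, h(2.75) = -68.09375, h(35/12) = -68891/864.
Sum = Δu · [h(25/12) + h(2.25) + h(29/12) + ...].
Sum ≈ -54.2894.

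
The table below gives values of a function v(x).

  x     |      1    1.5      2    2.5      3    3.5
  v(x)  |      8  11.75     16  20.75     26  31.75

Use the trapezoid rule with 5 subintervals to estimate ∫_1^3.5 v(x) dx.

Δx = 0.5.
T_5 = (0.5/2)·[8 + 2·11.75 + 2·16 + 2·20.75 + 2·26 + 31.75] = 47.1875.

47.1875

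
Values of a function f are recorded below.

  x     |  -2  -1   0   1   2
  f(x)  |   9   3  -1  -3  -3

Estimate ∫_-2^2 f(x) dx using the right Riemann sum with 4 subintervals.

-4

Δx = 1.
Sum = 1·[3 + (-1) + (-3) + (-3)] = -4.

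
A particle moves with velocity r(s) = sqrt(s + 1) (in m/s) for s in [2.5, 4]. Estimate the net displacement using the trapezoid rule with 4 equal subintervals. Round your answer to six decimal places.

3.087782

Δs = (4 − 2.5)/4 = 0.375.
r(2.5) ≈ 1.870829, r(2.875) ≈ 1.968502, r(3.25) ≈ 2.061553, r(3.625) ≈ 2.150581, r(4) ≈ 2.236068.
T_4 = (Δs/2)·[r(s_0) + 2r(s_1) + 2r(s_2) + 2r(s_3) + r(s_4)].
Sum ≈ 3.087782.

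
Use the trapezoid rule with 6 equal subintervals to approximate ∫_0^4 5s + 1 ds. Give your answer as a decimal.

Δs = (4 − 0)/6 = 2/3.
f(0) = 1, f(2/3) = 13/3, f(4/3) = 23/3, f(2) = 11, f(8/3) = 43/3, f(10/3) = 53/3, f(4) = 21.
T_6 = (Δs/2)·[f(s_0) + 2f(s_1) + ... + 2f(s_{5}) + f(s_6)].
Sum = 44.

44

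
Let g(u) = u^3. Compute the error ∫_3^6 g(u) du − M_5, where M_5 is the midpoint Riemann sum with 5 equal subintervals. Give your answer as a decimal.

Exact integral: ∫_3^6 g(u) du = 303.75.
M_5 = 302.535.
Error = 303.75 − 302.535 = 1.215.

1.215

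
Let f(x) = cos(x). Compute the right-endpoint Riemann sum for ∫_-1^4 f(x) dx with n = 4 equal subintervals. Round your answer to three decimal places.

Δx = (4 − (-1))/4 = 1.25.
Right endpoints: 0.25, 1.5, 2.75, 4.
f(0.25) ≈ 0.969, f(1.5) ≈ 0.071, f(2.75) ≈ -0.924, f(4) ≈ -0.654.
Sum = Δx · [f(0.25) + f(1.5) + f(2.75) + f(4)].
Sum ≈ -0.673.

-0.673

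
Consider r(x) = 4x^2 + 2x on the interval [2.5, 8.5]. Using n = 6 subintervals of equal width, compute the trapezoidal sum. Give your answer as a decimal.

Δx = (8.5 − 2.5)/6 = 1.
r(2.5) = 30, r(3.5) = 56, r(4.5) = 90, r(5.5) = 132, r(6.5) = 182, r(7.5) = 240, r(8.5) = 306.
T_6 = (Δx/2)·[r(x_0) + 2r(x_1) + ... + 2r(x_{5}) + r(x_6)].
Sum = 868.

868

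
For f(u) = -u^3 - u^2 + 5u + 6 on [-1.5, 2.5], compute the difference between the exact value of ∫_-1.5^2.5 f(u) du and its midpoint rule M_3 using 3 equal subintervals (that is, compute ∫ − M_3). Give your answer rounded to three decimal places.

-1.481

Exact integral: ∫_-1.5^2.5 f(u) du ≈ 19.16667.
M_3 ≈ 20.64815.
Error ≈ 19.16667 − 20.64815 ≈ -1.481.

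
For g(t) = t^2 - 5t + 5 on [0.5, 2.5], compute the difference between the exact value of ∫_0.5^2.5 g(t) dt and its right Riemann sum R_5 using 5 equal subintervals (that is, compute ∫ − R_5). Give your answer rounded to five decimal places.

Exact integral: ∫_0.5^2.5 g(t) dt ≈ 0.1666667.
R_5 = -0.58.
Error ≈ 0.1666667 − (-0.58) ≈ 0.74667.

0.74667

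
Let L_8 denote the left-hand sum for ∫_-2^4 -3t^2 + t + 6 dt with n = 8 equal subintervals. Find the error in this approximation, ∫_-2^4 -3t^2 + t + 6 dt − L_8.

Exact integral: ∫_-2^4 f(t) dt = -30.
L_8 = -20.4375.
Error = -30 − (-20.4375) = -9.5625.

-9.5625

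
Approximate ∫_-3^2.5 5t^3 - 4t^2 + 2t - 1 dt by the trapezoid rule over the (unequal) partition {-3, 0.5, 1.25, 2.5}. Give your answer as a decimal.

-271.578125

Subinterval widths: 3.5, 0.75, 1.25.
f(-3) = -178, f(0.5) = -0.375, f(1.25) = 5.015625, f(2.5) = 57.125.
On each subinterval the trapezoid contributes (Δt_i/2)·[f(t_{i-1}) + f(t_i)].
Sum = -271.578125.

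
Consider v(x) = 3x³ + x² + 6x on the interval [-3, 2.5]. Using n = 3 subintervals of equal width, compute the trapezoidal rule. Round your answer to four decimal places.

-29.3461

Δx = (2.5 − (-3))/3 = 11/6.
v(-3) = -90, v(-7/6) = -749/72, v(2/3) = 16/3, v(2.5) = 68.125.
T_3 = (Δx/2)·[v(x_0) + 2v(x_1) + 2v(x_2) + v(x_3)].
Sum ≈ -29.3461.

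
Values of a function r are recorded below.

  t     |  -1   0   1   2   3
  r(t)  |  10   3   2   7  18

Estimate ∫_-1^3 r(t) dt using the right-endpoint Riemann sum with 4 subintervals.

Δt = 1.
Sum = 1·[3 + 2 + 7 + 18] = 30.

30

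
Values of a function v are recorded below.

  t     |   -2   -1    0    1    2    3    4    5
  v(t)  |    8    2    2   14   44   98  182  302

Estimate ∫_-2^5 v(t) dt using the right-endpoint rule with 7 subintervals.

644

Δt = 1.
Sum = 1·[2 + 2 + 14 + 44 + 98 + 182 + 302] = 644.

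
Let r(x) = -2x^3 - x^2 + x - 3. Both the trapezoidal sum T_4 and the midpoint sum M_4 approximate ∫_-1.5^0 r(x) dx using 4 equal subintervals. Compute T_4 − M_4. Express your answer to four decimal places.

0.1846

T_4 ≈ -4.095703.
M_4 ≈ -4.280273.
T_4 − M_4 ≈ 0.1846.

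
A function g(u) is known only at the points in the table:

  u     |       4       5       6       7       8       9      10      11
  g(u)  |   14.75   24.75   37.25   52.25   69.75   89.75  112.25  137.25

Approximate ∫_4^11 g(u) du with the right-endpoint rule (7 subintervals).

Δu = 1.
Sum = 1·[24.75 + 37.25 + 52.25 + 69.75 + 89.75 + 112.25 + 137.25] = 523.25.

523.25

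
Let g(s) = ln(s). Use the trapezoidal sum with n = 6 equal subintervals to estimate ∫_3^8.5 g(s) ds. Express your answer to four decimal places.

Δs = (8.5 − 3)/6 = 11/12.
g(3) ≈ 1.0986, g(47/12) ≈ 1.3652, g(29/6) ≈ 1.5755, g(5.75) ≈ 1.7492, g(20/3) ≈ 1.8971, g(91/12) ≈ 2.0260, g(8.5) ≈ 2.1401.
T_6 = (Δs/2)·[g(s_0) + 2g(s_1) + ... + 2g(s_{5}) + g(s_6)].
Sum ≈ 9.3797.

9.3797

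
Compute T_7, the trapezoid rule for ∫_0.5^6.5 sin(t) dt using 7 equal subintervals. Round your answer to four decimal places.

Δt = (6.5 − 0.5)/7 = 6/7.
f(0.5) ≈ 0.4794, f(19/14) ≈ 0.9773, f(31/14) ≈ 0.8000, f(43/14) ≈ 0.0701, f(55/14) ≈ -0.7082, f(67/14) ≈ -0.9973, f(79/14) ≈ -0.5975, f(6.5) ≈ 0.2151.
T_7 = (Δt/2)·[f(t_0) + 2f(t_1) + ... + 2f(t_{6}) + f(t_7)].
Sum ≈ -0.0929.

-0.0929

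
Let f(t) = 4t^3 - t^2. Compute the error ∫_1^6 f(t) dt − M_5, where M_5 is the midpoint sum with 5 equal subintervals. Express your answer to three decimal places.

Exact integral: ∫_1^6 f(t) dt ≈ 1223.33333.
M_5 = 1206.25.
Error ≈ 1223.33333 − 1206.25 ≈ 17.083.

17.083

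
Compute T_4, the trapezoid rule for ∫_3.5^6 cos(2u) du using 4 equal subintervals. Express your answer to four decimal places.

-0.5170

Δu = (6 − 3.5)/4 = 0.625.
f(3.5) ≈ 0.7539, f(4.125) ≈ -0.3857, f(4.75) ≈ -0.9972, f(5.375) ≈ -0.2431, f(6) ≈ 0.8439.
T_4 = (Δu/2)·[f(u_0) + 2f(u_1) + 2f(u_2) + 2f(u_3) + f(u_4)].
Sum ≈ -0.5170.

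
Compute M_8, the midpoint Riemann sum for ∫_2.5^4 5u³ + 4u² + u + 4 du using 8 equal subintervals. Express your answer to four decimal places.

346.3151

Δu = (4 − 2.5)/8 = 0.1875.
Midpoints: 2.59375, 2.78125, 2.96875, 3.15625, 3.34375, 3.53125, 3.71875, 3.90625.
f(2.59375) = 3956791/32768, f(2.78125) = 4760941/32768, f(2.96875) = 5670427/32768, f(3.15625) = 6691729/32768, f(3.34375) = 7831327/32768, f(3.53125) = 9095701/32768, f(3.71875) = 10491331/32768, f(3.90625) = 12024697/32768.
Sum = Δu · [f(2.59375) + f(2.78125) + f(2.96875) + ...].
Sum ≈ 346.3151.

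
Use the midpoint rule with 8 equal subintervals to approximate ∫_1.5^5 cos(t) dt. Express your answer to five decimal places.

Δt = (5 − 1.5)/8 = 0.4375.
Midpoints: 1.71875, 2.15625, 2.59375, 3.03125, 3.46875, 3.90625, 4.34375, 4.78125.
f(1.71875) ≈ -0.14741, f(2.15625) ≈ -0.55258, f(2.59375) ≈ -0.85365, f(3.03125) ≈ -0.99392, f(3.46875) ≈ -0.94696, f(3.90625) ≈ -0.72162, f(4.34375) ≈ -0.36035, f(4.78125) ≈ 0.06881.
Sum = Δt · [f(1.71875) + f(2.15625) + f(2.59375) + ...].
Sum ≈ -1.97211.

-1.97211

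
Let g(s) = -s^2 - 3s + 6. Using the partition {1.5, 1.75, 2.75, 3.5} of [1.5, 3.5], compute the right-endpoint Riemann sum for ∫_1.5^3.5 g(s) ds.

-22.953125

Subinterval widths: 0.25, 1, 0.75.
Right endpoints: 1.75, 2.75, 3.5.
g(1.75) = -2.3125, g(2.75) = -9.8125, g(3.5) = -16.75.
Sum = Σ Δs_i · g(s_i).
Sum = -22.953125.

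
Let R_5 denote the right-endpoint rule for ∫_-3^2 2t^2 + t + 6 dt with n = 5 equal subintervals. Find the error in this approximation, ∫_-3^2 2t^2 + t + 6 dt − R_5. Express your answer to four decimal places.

Exact integral: ∫_-3^2 f(t) dt ≈ 50.833333.
R_5 = 50.
Error ≈ 50.833333 − 50 ≈ 0.8333.

0.8333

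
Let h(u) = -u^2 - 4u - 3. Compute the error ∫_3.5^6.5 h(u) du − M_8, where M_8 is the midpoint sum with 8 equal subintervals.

Exact integral: ∫_3.5^6.5 h(u) du = -146.25.
M_8 = -146.21484375.
Error = -146.25 − (-146.21484375) = -0.03515625.

-0.03515625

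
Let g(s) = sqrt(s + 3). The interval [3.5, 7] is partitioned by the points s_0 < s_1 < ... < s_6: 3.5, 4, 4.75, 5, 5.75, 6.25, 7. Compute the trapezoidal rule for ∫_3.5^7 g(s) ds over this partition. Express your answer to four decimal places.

Subinterval widths: 0.5, 0.75, 0.25, 0.75, 0.5, 0.75.
g(3.5) ≈ 2.5495, g(4) ≈ 2.6458, g(4.75) ≈ 2.7839, g(5) ≈ 2.8284, g(5.75) ≈ 2.9580, g(6.25) ≈ 3.0414, g(7) ≈ 3.1623.
On each subinterval the trapezoid contributes (Δs_i/2)·[g(s_{i-1}) + g(s_i)].
Sum ≈ 10.0326.

10.0326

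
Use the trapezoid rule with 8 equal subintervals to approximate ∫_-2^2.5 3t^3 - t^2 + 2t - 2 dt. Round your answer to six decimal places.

2.968506

Δt = (2.5 − (-2))/8 = 0.5625.
f(-2) = -34, f(-1.4375) = -64933/4096, f(-0.875) = -3341/512, f(-0.3125) = -11527/4096, f(0.25) = -1.515625, f(0.8125) = 2351/4096, f(1.375) = 3409/512, f(1.9375) = 81677/4096, f(2.5) = 43.625.
T_8 = (Δt/2)·[f(t_0) + 2f(t_1) + ... + 2f(t_{7}) + f(t_8)].
Sum ≈ 2.968506.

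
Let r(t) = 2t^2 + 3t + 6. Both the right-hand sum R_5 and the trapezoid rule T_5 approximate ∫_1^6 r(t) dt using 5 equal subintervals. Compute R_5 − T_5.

42.5

R_5 = 270.
T_5 = 227.5.
R_5 − T_5 = 42.5.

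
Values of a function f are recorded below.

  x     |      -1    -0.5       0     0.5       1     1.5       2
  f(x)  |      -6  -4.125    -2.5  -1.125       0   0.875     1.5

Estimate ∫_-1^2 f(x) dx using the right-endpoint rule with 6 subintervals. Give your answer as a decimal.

Δx = 0.5.
Sum = 0.5·[(-4.125) + (-2.5) + (-1.125) + 0 + 0.875 + 1.5] = -2.6875.

-2.6875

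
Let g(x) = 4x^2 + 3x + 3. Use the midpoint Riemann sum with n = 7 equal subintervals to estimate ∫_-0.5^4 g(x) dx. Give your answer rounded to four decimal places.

Δx = (4 − (-0.5))/7 = 9/14.
Midpoints: -5/28, 13/28, 31/28, 1.75, 67/28, 85/28, 103/28.
g(-5/28) = 127/49, g(13/28) = 515/98, g(31/28) = 550/49, g(1.75) = 20.5, g(67/28) = 1621/49, g(85/28) = 4799/98, g(103/28) = 3340/49.
Sum = Δx · [g(-5/28) + g(13/28) + g(31/28) + ...].
Sum ≈ 122.0051.

122.0051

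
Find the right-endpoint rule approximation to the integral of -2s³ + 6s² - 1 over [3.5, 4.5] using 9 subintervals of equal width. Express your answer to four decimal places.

-37.2315

Δs = (4.5 − 3.5)/9 = 1/9.
Right endpoints: 65/18, 67/18, 23/6, 71/18, 73/18, 25/6, 77/18, 79/18, 4.5.
f(65/18) = -49391/2916, f(67/18) = -61273/2916, f(23/6) = -2753/108, f(71/18) = -88613/2916, f(73/18) = -104167/2916, f(25/6) = -4483/108, f(77/18) = -139283/2916, f(79/18) = -158941/2916, f(4.5) = -61.75.
Sum = Δs · [f(65/18) + f(67/18) + f(23/6) + ...].
Sum ≈ -37.2315.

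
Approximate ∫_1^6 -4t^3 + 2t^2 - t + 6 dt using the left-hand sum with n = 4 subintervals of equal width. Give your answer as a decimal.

Δt = (6 − 1)/4 = 1.25.
Left endpoints: 1, 2.25, 3.5, 4.75.
f(1) = 3, f(2.25) = -31.6875, f(3.5) = -144.5, f(4.75) = -382.3125.
Sum = Δt · [f(1) + f(2.25) + f(3.5) + f(4.75)].
Sum = -694.375.

-694.375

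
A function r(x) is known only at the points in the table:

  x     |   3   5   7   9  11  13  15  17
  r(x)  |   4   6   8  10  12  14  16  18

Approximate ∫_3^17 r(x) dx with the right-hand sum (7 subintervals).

Δx = 2.
Sum = 2·[6 + 8 + 10 + 12 + 14 + 16 + 18] = 168.

168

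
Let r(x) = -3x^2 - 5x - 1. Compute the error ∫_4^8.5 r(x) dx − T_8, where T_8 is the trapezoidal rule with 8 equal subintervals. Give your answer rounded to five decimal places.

0.71191

Exact integral: ∫_4^8.5 r(x) dx = -695.25.
T_8 ≈ -695.9619141.
Error ≈ -695.25 − (-695.9619141) ≈ 0.71191.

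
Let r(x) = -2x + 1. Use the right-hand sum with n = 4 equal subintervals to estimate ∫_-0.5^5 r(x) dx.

-26.8125

Δx = (5 − (-0.5))/4 = 1.375.
Right endpoints: 0.875, 2.25, 3.625, 5.
r(0.875) = -0.75, r(2.25) = -3.5, r(3.625) = -6.25, r(5) = -9.
Sum = Δx · [r(0.875) + r(2.25) + r(3.625) + r(5)].
Sum = -26.8125.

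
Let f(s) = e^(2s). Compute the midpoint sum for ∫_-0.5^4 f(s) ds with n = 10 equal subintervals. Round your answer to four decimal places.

1441.1610

Δs = (4 − (-0.5))/10 = 0.45.
Midpoints: -0.275, 0.175, 0.625, 1.075, 1.525, 1.975, 2.425, 2.875, 3.325, 3.775.
f(-0.275) ≈ 0.5769, f(0.175) ≈ 1.4191, f(0.625) ≈ 3.4903, f(1.075) ≈ 8.5849, f(1.525) ≈ 21.1153, f(1.975) ≈ 51.9354, f(2.425) ≈ 127.7404, f(2.875) ≈ 314.1907, f(3.325) ≈ 772.7843, f(3.775) ≈ 1900.7427.
Sum = Δs · [f(-0.275) + f(0.175) + f(0.625) + ...].
Sum ≈ 1441.1610.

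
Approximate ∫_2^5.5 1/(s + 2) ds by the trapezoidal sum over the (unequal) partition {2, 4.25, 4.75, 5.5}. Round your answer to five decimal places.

0.64384

Subinterval widths: 2.25, 0.5, 0.75.
f(2) = 0.25, f(4.25) = 0.16, f(4.75) = 4/27, f(5.5) = 2/15.
On each subinterval the trapezoid contributes (Δs_i/2)·[f(s_{i-1}) + f(s_i)].
Sum ≈ 0.64384.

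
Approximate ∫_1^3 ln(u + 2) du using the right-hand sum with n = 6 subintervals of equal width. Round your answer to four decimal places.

Δu = (3 − 1)/6 = 1/3.
Right endpoints: 4/3, 5/3, 2, 7/3, 8/3, 3.
f(4/3) ≈ 1.2040, f(5/3) ≈ 1.2993, f(2) ≈ 1.3863, f(7/3) ≈ 1.4663, f(8/3) ≈ 1.5404, f(3) ≈ 1.6094.
Sum = Δu · [f(4/3) + f(5/3) + f(2) + ...].
Sum ≈ 2.8353.

2.8353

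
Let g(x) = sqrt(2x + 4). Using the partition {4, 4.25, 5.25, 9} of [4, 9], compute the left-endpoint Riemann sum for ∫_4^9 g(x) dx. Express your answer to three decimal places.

18.681

Subinterval widths: 0.25, 1, 3.75.
Left endpoints: 4, 4.25, 5.25.
g(4) ≈ 3.464, g(4.25) ≈ 3.536, g(5.25) ≈ 3.808.
Sum = Σ Δx_i · g(x_i).
Sum ≈ 18.681.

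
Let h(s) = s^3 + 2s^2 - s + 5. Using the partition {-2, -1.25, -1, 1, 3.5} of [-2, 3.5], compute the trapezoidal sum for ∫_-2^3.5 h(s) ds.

116.0546875

Subinterval widths: 0.75, 0.25, 2, 2.5.
h(-2) = 7, h(-1.25) = 7.421875, h(-1) = 7, h(1) = 7, h(3.5) = 68.875.
On each subinterval the trapezoid contributes (Δs_i/2)·[h(s_{i-1}) + h(s_i)].
Sum = 116.0546875.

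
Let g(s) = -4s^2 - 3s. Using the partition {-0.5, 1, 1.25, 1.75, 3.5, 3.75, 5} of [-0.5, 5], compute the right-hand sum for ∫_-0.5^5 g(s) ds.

-286.5

Subinterval widths: 1.5, 0.25, 0.5, 1.75, 0.25, 1.25.
Right endpoints: 1, 1.25, 1.75, 3.5, 3.75, 5.
g(1) = -7, g(1.25) = -10, g(1.75) = -17.5, g(3.5) = -59.5, g(3.75) = -67.5, g(5) = -115.
Sum = Σ Δs_i · g(s_i).
Sum = -286.5.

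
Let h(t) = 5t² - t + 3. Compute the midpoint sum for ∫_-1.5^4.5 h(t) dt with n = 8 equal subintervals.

165.09375

Δt = (4.5 − (-1.5))/8 = 0.75.
Midpoints: -1.125, -0.375, 0.375, 1.125, 1.875, 2.625, 3.375, 4.125.
h(-1.125) = 10.453125, h(-0.375) = 4.078125, h(0.375) = 3.328125, h(1.125) = 8.203125, h(1.875) = 18.703125, h(2.625) = 34.828125, h(3.375) = 56.578125, h(4.125) = 83.953125.
Sum = Δt · [h(-1.125) + h(-0.375) + h(0.375) + ...].
Sum = 165.09375.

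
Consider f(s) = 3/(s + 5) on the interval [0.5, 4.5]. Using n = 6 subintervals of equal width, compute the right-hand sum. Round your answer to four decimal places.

Δs = (4.5 − 0.5)/6 = 2/3.
Right endpoints: 7/6, 11/6, 2.5, 19/6, 23/6, 4.5.
f(7/6) = 18/37, f(11/6) = 18/41, f(2.5) = 0.4, f(19/6) = 18/49, f(23/6) = 18/53, f(4.5) = 6/19.
Sum = Δs · [f(7/6) + f(11/6) + f(2.5) + ...].
Sum ≈ 1.5655.

1.5655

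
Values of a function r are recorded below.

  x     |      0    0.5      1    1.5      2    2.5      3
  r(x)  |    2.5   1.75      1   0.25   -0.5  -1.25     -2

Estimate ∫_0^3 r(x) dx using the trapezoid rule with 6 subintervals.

Δx = 0.5.
T_6 = (0.5/2)·[2.5 + 2·1.75 + 2·1 + 2·0.25 + 2·(-0.5) + 2·(-1.25) + (-2)] = 0.75.

0.75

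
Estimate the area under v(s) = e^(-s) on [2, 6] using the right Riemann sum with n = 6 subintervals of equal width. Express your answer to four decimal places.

0.0935

Δs = (6 − 2)/6 = 2/3.
Right endpoints: 8/3, 10/3, 4, 14/3, 16/3, 6.
v(8/3) ≈ 0.0695, v(10/3) ≈ 0.0357, v(4) ≈ 0.0183, v(14/3) ≈ 0.0094, v(16/3) ≈ 0.0048, v(6) ≈ 0.0025.
Sum = Δs · [v(8/3) + v(10/3) + v(4) + ...].
Sum ≈ 0.0935.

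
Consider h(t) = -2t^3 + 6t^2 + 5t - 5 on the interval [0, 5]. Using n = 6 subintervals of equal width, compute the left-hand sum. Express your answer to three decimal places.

Δt = (5 − 0)/6 = 5/6.
Left endpoints: 0, 5/6, 5/3, 2.5, 10/3, 25/6.
h(0) = -5, h(5/6) = 235/108, h(5/3) = 290/27, h(2.5) = 13.75, h(10/3) = 115/27, h(25/6) = -2665/108.
Sum = Δt · [h(0) + h(5/6) + h(5/3) + ...].
Sum ≈ 1.042.

1.042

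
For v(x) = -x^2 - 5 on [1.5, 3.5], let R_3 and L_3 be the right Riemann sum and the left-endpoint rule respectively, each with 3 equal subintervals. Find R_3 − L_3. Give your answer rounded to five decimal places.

-6.66667

R_3 ≈ -26.6481481.
L_3 ≈ -19.9814815.
R_3 − L_3 ≈ -6.66667.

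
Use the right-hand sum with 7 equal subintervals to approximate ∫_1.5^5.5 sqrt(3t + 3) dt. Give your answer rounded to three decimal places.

Δt = (5.5 − 1.5)/7 = 4/7.
Right endpoints: 29/14, 37/14, 45/14, 53/14, 61/14, 69/14, 5.5.
f(29/14) ≈ 3.036, f(37/14) ≈ 3.306, f(45/14) ≈ 3.556, f(53/14) ≈ 3.789, f(61/14) ≈ 4.009, f(69/14) ≈ 4.217, f(5.5) ≈ 4.416.
Sum = Δt · [f(29/14) + f(37/14) + f(45/14) + ...].
Sum ≈ 15.045.

15.045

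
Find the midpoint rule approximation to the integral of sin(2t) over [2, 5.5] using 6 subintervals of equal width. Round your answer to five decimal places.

Δt = (5.5 − 2)/6 = 7/12.
Midpoints: 55/24, 2.875, 83/24, 97/24, 4.625, 125/24.
f(55/24) ≈ -0.99168, f(2.875) ≈ -0.50828, f(83/24) ≈ 0.59195, f(97/24) ≈ 0.97381, f(4.625) ≈ 0.17389, f(125/24) ≈ -0.83706.
Sum = Δt · [f(55/24) + f(2.875) + f(83/24) + ...].
Sum ≈ -0.34846.

-0.34846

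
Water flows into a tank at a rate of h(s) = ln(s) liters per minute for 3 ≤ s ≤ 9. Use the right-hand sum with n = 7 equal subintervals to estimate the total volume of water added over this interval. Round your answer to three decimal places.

Δs = (9 − 3)/7 = 6/7.
Right endpoints: 27/7, 33/7, 39/7, 45/7, 51/7, 57/7, 9.
h(27/7) ≈ 1.350, h(33/7) ≈ 1.551, h(39/7) ≈ 1.718, h(45/7) ≈ 1.861, h(51/7) ≈ 1.986, h(57/7) ≈ 2.097, h(9) ≈ 2.197.
Sum = Δs · [h(27/7) + h(33/7) + h(39/7) + ...].
Sum ≈ 10.936.

10.936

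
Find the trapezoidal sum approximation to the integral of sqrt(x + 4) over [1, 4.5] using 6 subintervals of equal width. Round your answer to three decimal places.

9.066

Δx = (4.5 − 1)/6 = 7/12.
f(1) ≈ 2.236, f(19/12) ≈ 2.363, f(13/6) ≈ 2.483, f(2.75) ≈ 2.598, f(10/3) ≈ 2.708, f(47/12) ≈ 2.814, f(4.5) ≈ 2.915.
T_6 = (Δx/2)·[f(x_0) + 2f(x_1) + ... + 2f(x_{5}) + f(x_6)].
Sum ≈ 9.066.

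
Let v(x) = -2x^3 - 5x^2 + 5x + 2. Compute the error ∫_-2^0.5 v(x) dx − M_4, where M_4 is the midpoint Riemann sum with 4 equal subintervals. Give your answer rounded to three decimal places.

Exact integral: ∫_-2^0.5 v(x) dx ≈ -9.94792.
M_4 ≈ -9.90723.
Error ≈ -9.94792 − (-9.90723) ≈ -0.041.

-0.041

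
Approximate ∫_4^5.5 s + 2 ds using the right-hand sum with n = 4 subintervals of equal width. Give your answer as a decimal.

Δs = (5.5 − 4)/4 = 0.375.
Right endpoints: 4.375, 4.75, 5.125, 5.5.
f(4.375) = 6.375, f(4.75) = 6.75, f(5.125) = 7.125, f(5.5) = 7.5.
Sum = Δs · [f(4.375) + f(4.75) + f(5.125) + f(5.5)].
Sum = 10.40625.

10.40625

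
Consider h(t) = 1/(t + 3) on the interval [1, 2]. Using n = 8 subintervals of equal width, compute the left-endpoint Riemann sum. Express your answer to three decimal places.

Δt = (2 − 1)/8 = 0.125.
Left endpoints: 1, 1.125, 1.25, 1.375, 1.5, 1.625, 1.75, 1.875.
h(1) = 0.25, h(1.125) = 8/33, h(1.25) = 4/17, h(1.375) = 8/35, h(1.5) = 2/9, h(1.625) = 8/37, h(1.75) = 4/19, h(1.875) = 8/39.
Sum = Δt · [h(1) + h(1.125) + h(1.25) + ...].
Sum ≈ 0.226.

0.226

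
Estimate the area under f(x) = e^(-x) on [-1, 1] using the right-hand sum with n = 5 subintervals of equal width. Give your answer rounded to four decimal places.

Δx = (1 − (-1))/5 = 0.4.
Right endpoints: -0.6, -0.2, 0.2, 0.6, 1.
f(-0.6) ≈ 1.8221, f(-0.2) ≈ 1.2214, f(0.2) ≈ 0.8187, f(0.6) ≈ 0.5488, f(1) ≈ 0.3679.
Sum = Δx · [f(-0.6) + f(-0.2) + f(0.2) + f(0.6) + f(1)].
Sum ≈ 1.9116.

1.9116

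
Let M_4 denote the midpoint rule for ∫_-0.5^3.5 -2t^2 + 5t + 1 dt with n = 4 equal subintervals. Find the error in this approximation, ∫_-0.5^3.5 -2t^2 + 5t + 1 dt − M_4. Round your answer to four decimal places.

-0.6667

Exact integral: ∫_-0.5^3.5 f(t) dt ≈ 5.333333.
M_4 = 6.
Error ≈ 5.333333 − 6 ≈ -0.6667.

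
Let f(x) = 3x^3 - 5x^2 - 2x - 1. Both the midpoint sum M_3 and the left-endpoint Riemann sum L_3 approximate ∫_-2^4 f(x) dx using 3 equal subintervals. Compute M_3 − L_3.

120

M_3 = 34.
L_3 = -86.
M_3 − L_3 = 120.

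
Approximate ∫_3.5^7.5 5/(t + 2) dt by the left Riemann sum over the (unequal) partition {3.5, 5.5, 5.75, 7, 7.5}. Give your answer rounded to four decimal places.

Subinterval widths: 2, 0.25, 1.25, 0.5.
Left endpoints: 3.5, 5.5, 5.75, 7.
f(3.5) = 10/11, f(5.5) = 2/3, f(5.75) = 20/31, f(7) = 5/9.
Sum = Σ Δt_i · f(t_i).
Sum ≈ 3.0691.

3.0691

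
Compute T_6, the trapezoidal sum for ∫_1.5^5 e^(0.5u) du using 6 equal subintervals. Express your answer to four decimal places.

Δu = (5 − 1.5)/6 = 7/12.
f(1.5) ≈ 2.1170, f(25/12) ≈ 2.8339, f(8/3) ≈ 3.7937, f(3.25) ≈ 5.0784, f(23/6) ≈ 6.7983, f(53/12) ≈ 9.1005, f(5) ≈ 12.1825.
T_6 = (Δu/2)·[f(u_0) + 2f(u_1) + ... + 2f(u_{5}) + f(u_6)].
Sum ≈ 20.2735.

20.2735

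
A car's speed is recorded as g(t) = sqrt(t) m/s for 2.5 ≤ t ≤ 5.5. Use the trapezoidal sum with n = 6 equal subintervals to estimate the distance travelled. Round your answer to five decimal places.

Δt = (5.5 − 2.5)/6 = 0.5.
g(2.5) ≈ 1.58114, g(3) ≈ 1.73205, g(3.5) ≈ 1.87083, g(4) ≈ 2.00000, g(4.5) ≈ 2.12132, g(5) ≈ 2.23607, g(5.5) ≈ 2.34521.
T_6 = (Δt/2)·[g(t_0) + 2g(t_1) + ... + 2g(t_{5}) + g(t_6)].
Sum ≈ 5.96172.

5.96172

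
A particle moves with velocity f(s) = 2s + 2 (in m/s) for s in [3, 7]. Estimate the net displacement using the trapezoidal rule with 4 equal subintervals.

48

Δs = (7 − 3)/4 = 1.
f(3) = 8, f(4) = 10, f(5) = 12, f(6) = 14, f(7) = 16.
T_4 = (Δs/2)·[f(s_0) + 2f(s_1) + 2f(s_2) + 2f(s_3) + f(s_4)].
Sum = 48.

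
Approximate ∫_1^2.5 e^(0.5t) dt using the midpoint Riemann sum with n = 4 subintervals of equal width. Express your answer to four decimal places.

3.6779

Δt = (2.5 − 1)/4 = 0.375.
Midpoints: 1.1875, 1.5625, 1.9375, 2.3125.
f(1.1875) ≈ 1.8108, f(1.5625) ≈ 2.1842, f(1.9375) ≈ 2.6346, f(2.3125) ≈ 3.1780.
Sum = Δt · [f(1.1875) + f(1.5625) + f(1.9375) + f(2.3125)].
Sum ≈ 3.6779.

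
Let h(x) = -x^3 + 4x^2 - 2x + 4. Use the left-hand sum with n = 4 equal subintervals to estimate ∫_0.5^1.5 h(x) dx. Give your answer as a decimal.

4.75

Δx = (1.5 − 0.5)/4 = 0.25.
Left endpoints: 0.5, 0.75, 1, 1.25.
h(0.5) = 3.875, h(0.75) = 4.328125, h(1) = 5, h(1.25) = 5.796875.
Sum = Δx · [h(0.5) + h(0.75) + h(1) + h(1.25)].
Sum = 4.75.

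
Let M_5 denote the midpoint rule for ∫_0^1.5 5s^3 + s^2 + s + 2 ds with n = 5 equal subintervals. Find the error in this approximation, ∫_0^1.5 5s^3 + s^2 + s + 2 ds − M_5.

Exact integral: ∫_0^1.5 f(s) ds = 11.578125.
M_5 = 11.4403125.
Error = 11.578125 − 11.4403125 = 0.1378125.

0.1378125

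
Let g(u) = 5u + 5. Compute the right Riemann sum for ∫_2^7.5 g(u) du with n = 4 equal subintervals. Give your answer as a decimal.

177.03125

Δu = (7.5 − 2)/4 = 1.375.
Right endpoints: 3.375, 4.75, 6.125, 7.5.
g(3.375) = 21.875, g(4.75) = 28.75, g(6.125) = 35.625, g(7.5) = 42.5.
Sum = Δu · [g(3.375) + g(4.75) + g(6.125) + g(7.5)].
Sum = 177.03125.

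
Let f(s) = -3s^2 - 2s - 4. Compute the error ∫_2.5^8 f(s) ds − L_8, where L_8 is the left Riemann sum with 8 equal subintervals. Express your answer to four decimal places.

-62.0361

Exact integral: ∫_2.5^8 f(s) ds = -576.125.
L_8 ≈ -514.088867.
Error ≈ -576.125 − (-514.088867) ≈ -62.0361.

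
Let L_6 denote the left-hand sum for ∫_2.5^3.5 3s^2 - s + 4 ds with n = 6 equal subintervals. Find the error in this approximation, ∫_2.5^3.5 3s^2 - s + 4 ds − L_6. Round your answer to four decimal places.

1.4028

Exact integral: ∫_2.5^3.5 f(s) ds = 28.25.
L_6 ≈ 26.847222.
Error ≈ 28.25 − 26.847222 ≈ 1.4028.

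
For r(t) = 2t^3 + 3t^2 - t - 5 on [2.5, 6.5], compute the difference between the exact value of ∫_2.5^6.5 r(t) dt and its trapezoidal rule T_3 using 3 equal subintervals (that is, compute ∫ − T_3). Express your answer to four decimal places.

Exact integral: ∫_2.5^6.5 r(t) dt = 1094.
T_3 ≈ 1129.555556.
Error ≈ 1094 − 1129.555556 ≈ -35.5556.

-35.5556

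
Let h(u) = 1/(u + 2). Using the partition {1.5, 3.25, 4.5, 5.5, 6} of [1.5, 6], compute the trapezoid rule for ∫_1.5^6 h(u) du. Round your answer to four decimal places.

0.8400

Subinterval widths: 1.75, 1.25, 1, 0.5.
h(1.5) = 2/7, h(3.25) = 4/21, h(4.5) = 2/13, h(5.5) = 2/15, h(6) = 0.125.
On each subinterval the trapezoid contributes (Δu_i/2)·[h(u_{i-1}) + h(u_i)].
Sum ≈ 0.8400.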